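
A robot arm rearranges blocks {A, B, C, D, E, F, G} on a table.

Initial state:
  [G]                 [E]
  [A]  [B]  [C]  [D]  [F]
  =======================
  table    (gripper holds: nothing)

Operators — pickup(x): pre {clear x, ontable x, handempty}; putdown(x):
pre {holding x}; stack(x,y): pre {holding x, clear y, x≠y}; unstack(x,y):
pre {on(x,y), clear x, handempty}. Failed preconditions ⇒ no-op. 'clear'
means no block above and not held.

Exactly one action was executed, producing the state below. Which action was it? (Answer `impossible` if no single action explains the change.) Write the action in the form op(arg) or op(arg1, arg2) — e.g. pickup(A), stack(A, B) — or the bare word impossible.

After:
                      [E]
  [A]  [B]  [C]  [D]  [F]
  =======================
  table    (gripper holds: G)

target: towers=[A; B; C; D; F/E] holding=G
         pickup(B) → towers=[A/G; C; D; F/E] holding=B
     unstack(G, A) → towers=[A; B; C; D; F/E] holding=G  ← match
         pickup(D) → towers=[A/G; B; C; F/E] holding=D
     unstack(E, F) → towers=[A/G; B; C; D; F] holding=E
         pickup(C) → towers=[A/G; B; D; F/E] holding=C

unstack(G, A)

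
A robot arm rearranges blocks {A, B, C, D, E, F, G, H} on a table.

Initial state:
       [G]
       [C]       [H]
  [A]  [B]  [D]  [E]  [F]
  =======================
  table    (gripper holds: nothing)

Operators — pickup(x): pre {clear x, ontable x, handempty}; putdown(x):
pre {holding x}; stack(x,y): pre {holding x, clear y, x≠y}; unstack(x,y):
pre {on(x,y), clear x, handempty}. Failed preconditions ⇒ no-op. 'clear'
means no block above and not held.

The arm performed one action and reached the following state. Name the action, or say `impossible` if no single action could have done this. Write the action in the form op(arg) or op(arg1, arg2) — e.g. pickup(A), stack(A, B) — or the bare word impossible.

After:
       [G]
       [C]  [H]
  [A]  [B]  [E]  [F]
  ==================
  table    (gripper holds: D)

target: towers=[A; B/C/G; E/H; F] holding=D
     unstack(G, C) → towers=[A; B/C; D; E/H; F] holding=G
         pickup(A) → towers=[B/C/G; D; E/H; F] holding=A
     unstack(H, E) → towers=[A; B/C/G; D; E; F] holding=H
         pickup(F) → towers=[A; B/C/G; D; E/H] holding=F
         pickup(D) → towers=[A; B/C/G; E/H; F] holding=D  ← match

pickup(D)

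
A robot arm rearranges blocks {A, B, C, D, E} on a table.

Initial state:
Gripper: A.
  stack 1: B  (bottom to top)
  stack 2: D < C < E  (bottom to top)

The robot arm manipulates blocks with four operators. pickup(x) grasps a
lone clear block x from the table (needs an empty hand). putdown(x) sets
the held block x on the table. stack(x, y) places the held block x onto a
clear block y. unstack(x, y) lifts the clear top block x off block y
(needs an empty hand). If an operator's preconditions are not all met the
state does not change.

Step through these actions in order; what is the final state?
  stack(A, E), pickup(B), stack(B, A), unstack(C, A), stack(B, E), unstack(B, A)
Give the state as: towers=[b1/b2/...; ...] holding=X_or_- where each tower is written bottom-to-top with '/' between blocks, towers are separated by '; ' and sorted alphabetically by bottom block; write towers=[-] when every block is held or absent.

towers=[D/C/E/A] holding=B

step 1 (stack(A, E)): towers=[B; D/C/E/A] holding=-
step 2 (pickup(B)): towers=[D/C/E/A] holding=B
step 3 (stack(B, A)): towers=[D/C/E/A/B] holding=-
step 4 (unstack(C, A)) [no-op]: towers=[D/C/E/A/B] holding=-
step 5 (stack(B, E)) [no-op]: towers=[D/C/E/A/B] holding=-
step 6 (unstack(B, A)): towers=[D/C/E/A] holding=B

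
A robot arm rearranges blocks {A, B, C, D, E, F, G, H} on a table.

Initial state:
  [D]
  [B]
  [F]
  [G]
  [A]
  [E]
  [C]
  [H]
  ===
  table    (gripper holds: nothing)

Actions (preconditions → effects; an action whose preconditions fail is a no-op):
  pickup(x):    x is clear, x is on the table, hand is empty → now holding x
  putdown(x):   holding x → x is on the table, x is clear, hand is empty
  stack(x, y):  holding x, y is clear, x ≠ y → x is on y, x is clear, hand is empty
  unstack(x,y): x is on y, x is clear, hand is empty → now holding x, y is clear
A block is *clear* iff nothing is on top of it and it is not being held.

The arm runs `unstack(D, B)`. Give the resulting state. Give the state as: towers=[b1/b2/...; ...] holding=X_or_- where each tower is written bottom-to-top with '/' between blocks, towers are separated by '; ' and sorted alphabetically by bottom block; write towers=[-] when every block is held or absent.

towers=[H/C/E/A/G/F/B] holding=D

before: towers=[H/C/E/A/G/F/B/D] holding=-
pre[unstack(D, B)]: on(D,B) ✓, clear(D) ✓, handempty ✓
all met → apply unstack(D, B)
after:  towers=[H/C/E/A/G/F/B] holding=D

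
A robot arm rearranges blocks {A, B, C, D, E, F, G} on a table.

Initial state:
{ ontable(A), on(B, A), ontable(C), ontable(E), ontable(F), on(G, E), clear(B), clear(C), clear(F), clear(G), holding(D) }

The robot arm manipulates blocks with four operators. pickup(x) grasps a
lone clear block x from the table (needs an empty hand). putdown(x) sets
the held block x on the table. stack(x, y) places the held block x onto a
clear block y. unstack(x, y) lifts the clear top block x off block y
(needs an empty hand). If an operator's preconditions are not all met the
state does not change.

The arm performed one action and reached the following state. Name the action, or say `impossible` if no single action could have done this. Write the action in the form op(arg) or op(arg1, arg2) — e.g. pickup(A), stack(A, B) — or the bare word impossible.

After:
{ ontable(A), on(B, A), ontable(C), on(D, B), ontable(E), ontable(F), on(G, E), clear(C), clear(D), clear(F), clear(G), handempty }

stack(D, B)

target: towers=[A/B/D; C; E/G; F] holding=-
        putdown(D) → towers=[A/B; C; D; E/G; F] holding=-
       stack(D, B) → towers=[A/B/D; C; E/G; F] holding=-  ← match
       stack(D, F) → towers=[A/B; C; E/G; F/D] holding=-
       stack(D, G) → towers=[A/B; C; E/G/D; F] holding=-
       stack(D, C) → towers=[A/B; C/D; E/G; F] holding=-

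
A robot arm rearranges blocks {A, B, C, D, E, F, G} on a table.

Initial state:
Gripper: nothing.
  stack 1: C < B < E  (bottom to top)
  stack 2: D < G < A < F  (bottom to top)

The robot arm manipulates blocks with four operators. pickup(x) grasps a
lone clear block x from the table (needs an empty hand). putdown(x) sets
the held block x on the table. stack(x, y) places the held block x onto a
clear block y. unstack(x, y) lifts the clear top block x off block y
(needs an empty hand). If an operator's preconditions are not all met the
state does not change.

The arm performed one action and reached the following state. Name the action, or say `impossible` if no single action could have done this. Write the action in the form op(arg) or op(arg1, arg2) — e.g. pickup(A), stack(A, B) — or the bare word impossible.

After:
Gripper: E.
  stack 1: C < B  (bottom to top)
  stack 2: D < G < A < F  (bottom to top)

unstack(E, B)

target: towers=[C/B; D/G/A/F] holding=E
     unstack(F, A) → towers=[C/B/E; D/G/A] holding=F
     unstack(E, B) → towers=[C/B; D/G/A/F] holding=E  ← match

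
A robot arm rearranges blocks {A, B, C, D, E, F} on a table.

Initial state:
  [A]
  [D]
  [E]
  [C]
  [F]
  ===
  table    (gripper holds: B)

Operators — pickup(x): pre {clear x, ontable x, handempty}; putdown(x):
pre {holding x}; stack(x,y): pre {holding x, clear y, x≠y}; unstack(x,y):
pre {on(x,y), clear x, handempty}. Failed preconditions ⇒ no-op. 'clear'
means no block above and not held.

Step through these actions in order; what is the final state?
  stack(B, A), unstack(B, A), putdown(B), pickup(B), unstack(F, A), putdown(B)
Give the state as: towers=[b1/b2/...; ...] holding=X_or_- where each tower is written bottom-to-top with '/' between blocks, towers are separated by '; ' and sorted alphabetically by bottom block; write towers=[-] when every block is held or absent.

step 1 (stack(B, A)): towers=[F/C/E/D/A/B] holding=-
step 2 (unstack(B, A)): towers=[F/C/E/D/A] holding=B
step 3 (putdown(B)): towers=[B; F/C/E/D/A] holding=-
step 4 (pickup(B)): towers=[F/C/E/D/A] holding=B
step 5 (unstack(F, A)) [no-op]: towers=[F/C/E/D/A] holding=B
step 6 (putdown(B)): towers=[B; F/C/E/D/A] holding=-

towers=[B; F/C/E/D/A] holding=-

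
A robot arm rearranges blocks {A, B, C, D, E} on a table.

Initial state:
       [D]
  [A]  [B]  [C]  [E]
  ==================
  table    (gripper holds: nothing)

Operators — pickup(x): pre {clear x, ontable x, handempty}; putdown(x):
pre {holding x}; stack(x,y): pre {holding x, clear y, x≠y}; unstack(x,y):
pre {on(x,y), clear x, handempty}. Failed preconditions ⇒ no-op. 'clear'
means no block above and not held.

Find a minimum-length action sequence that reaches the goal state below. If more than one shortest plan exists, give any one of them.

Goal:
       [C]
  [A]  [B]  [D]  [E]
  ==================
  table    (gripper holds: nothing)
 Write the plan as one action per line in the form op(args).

unstack(D, B)
putdown(D)
pickup(C)
stack(C, B)

step 1 (unstack(D, B)): towers=[A; B; C; E] holding=D
step 2 (putdown(D)): towers=[A; B; C; D; E] holding=-
step 3 (pickup(C)): towers=[A; B; D; E] holding=C
step 4 (stack(C, B)): towers=[A; B/C; D; E] holding=-
goal check: towers=[A; B/C; D; E] holding=- — reached (length 4, optimal by BFS)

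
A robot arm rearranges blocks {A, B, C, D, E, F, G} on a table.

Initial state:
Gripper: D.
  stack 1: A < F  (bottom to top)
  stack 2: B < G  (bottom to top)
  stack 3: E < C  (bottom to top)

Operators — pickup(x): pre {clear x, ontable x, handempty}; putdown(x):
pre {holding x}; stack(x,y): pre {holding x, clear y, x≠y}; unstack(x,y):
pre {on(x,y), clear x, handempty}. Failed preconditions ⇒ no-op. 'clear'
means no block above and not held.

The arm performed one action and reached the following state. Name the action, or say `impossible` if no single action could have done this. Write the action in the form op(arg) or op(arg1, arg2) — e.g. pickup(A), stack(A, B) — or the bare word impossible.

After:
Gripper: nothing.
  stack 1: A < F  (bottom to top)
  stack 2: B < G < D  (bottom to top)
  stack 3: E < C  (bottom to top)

target: towers=[A/F; B/G/D; E/C] holding=-
        putdown(D) → towers=[A/F; B/G; D; E/C] holding=-
       stack(D, F) → towers=[A/F/D; B/G; E/C] holding=-
       stack(D, G) → towers=[A/F; B/G/D; E/C] holding=-  ← match
       stack(D, C) → towers=[A/F; B/G; E/C/D] holding=-

stack(D, G)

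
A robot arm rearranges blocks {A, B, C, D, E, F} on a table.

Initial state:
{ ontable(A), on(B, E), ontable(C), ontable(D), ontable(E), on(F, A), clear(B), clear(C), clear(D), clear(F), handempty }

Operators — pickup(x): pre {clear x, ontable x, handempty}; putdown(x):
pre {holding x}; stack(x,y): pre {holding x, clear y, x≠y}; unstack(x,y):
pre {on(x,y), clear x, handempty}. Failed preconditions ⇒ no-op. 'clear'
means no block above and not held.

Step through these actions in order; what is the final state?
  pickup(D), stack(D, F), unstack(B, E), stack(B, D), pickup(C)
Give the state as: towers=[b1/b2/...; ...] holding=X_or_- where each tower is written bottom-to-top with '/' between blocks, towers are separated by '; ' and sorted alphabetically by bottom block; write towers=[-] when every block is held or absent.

towers=[A/F/D/B; E] holding=C

step 1 (pickup(D)): towers=[A/F; C; E/B] holding=D
step 2 (stack(D, F)): towers=[A/F/D; C; E/B] holding=-
step 3 (unstack(B, E)): towers=[A/F/D; C; E] holding=B
step 4 (stack(B, D)): towers=[A/F/D/B; C; E] holding=-
step 5 (pickup(C)): towers=[A/F/D/B; E] holding=C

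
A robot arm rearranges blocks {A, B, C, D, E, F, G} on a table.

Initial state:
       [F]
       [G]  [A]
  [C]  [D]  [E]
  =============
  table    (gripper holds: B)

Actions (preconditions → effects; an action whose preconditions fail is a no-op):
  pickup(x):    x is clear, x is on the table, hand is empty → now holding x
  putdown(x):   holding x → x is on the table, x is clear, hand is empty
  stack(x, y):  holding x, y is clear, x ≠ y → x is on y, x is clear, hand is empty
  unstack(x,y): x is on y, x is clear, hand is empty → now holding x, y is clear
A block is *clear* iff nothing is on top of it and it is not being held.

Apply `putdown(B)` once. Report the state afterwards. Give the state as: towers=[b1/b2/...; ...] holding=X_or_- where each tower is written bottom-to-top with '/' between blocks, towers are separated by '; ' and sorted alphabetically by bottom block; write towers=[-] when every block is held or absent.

towers=[B; C; D/G/F; E/A] holding=-

before: towers=[C; D/G/F; E/A] holding=B
pre[putdown(B)]: holding(B) ✓
all met → apply putdown(B)
after:  towers=[B; C; D/G/F; E/A] holding=-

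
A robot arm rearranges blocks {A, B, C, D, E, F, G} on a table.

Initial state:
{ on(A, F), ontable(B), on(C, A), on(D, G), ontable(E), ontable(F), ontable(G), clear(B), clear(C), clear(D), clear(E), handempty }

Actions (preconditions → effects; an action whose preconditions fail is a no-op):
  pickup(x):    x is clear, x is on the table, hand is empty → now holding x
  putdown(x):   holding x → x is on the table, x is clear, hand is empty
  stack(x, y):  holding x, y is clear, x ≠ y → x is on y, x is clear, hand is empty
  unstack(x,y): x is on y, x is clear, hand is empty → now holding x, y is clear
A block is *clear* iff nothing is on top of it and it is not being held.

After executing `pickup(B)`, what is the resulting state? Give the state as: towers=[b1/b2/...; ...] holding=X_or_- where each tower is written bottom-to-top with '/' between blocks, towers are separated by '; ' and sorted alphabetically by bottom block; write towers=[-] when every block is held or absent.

towers=[E; F/A/C; G/D] holding=B

before: towers=[B; E; F/A/C; G/D] holding=-
pre[pickup(B)]: clear(B) ok, ontable(B) ok, handempty ok
all met → apply pickup(B)
after:  towers=[E; F/A/C; G/D] holding=B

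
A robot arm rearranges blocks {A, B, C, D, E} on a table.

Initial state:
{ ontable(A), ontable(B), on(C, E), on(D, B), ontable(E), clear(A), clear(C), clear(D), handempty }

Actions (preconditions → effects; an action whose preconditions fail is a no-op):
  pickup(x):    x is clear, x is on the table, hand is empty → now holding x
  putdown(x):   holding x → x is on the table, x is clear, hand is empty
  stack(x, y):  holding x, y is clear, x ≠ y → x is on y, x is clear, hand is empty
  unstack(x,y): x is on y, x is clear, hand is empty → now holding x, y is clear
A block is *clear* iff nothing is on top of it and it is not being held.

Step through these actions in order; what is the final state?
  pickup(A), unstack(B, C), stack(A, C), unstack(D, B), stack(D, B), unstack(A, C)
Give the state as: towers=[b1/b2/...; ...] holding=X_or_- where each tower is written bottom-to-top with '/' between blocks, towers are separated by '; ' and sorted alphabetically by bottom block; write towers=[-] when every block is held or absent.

step 1 (pickup(A)): towers=[B/D; E/C] holding=A
step 2 (unstack(B, C)) [no-op]: towers=[B/D; E/C] holding=A
step 3 (stack(A, C)): towers=[B/D; E/C/A] holding=-
step 4 (unstack(D, B)): towers=[B; E/C/A] holding=D
step 5 (stack(D, B)): towers=[B/D; E/C/A] holding=-
step 6 (unstack(A, C)): towers=[B/D; E/C] holding=A

towers=[B/D; E/C] holding=A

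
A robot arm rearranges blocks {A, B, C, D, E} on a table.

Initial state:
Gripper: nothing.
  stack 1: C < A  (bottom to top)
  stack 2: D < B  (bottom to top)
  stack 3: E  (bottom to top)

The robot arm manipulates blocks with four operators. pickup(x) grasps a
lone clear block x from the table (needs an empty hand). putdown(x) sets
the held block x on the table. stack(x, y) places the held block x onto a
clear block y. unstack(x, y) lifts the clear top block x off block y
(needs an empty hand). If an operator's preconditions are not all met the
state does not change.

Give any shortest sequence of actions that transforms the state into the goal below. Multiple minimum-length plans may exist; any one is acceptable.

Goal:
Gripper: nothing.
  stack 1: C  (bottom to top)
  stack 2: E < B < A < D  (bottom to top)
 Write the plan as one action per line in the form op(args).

step 1 (unstack(B, D)): towers=[C/A; D; E] holding=B
step 2 (stack(B, E)): towers=[C/A; D; E/B] holding=-
step 3 (unstack(A, C)): towers=[C; D; E/B] holding=A
step 4 (stack(A, B)): towers=[C; D; E/B/A] holding=-
step 5 (pickup(D)): towers=[C; E/B/A] holding=D
step 6 (stack(D, A)): towers=[C; E/B/A/D] holding=-
goal check: towers=[C; E/B/A/D] holding=- — reached (length 6, optimal by BFS)

unstack(B, D)
stack(B, E)
unstack(A, C)
stack(A, B)
pickup(D)
stack(D, A)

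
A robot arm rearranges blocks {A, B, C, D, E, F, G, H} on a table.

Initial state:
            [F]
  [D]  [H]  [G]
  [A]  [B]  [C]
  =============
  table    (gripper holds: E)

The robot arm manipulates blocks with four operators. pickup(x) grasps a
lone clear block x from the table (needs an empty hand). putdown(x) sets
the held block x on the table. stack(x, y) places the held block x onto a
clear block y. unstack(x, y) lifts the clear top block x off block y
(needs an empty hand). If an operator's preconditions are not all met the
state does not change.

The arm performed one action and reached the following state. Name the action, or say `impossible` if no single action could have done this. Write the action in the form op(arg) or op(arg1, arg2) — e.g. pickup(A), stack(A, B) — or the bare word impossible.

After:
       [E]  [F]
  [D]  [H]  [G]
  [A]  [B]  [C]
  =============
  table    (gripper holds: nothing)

target: towers=[A/D; B/H/E; C/G/F] holding=-
        putdown(E) → towers=[A/D; B/H; C/G/F; E] holding=-
       stack(E, H) → towers=[A/D; B/H/E; C/G/F] holding=-  ← match
       stack(E, F) → towers=[A/D; B/H; C/G/F/E] holding=-
       stack(E, D) → towers=[A/D/E; B/H; C/G/F] holding=-

stack(E, H)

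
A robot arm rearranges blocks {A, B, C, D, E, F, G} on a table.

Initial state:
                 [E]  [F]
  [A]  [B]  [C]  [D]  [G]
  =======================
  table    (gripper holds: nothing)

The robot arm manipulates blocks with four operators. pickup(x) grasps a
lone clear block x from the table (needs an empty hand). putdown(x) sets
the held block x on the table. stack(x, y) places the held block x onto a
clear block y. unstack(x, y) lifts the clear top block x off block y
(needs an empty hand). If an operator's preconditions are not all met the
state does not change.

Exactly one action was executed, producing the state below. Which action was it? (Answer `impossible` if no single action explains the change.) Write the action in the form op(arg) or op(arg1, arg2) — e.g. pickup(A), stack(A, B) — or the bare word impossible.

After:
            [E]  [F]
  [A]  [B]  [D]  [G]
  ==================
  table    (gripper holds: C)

pickup(C)

target: towers=[A; B; D/E; G/F] holding=C
         pickup(B) → towers=[A; C; D/E; G/F] holding=B
     unstack(F, G) → towers=[A; B; C; D/E; G] holding=F
         pickup(A) → towers=[B; C; D/E; G/F] holding=A
     unstack(E, D) → towers=[A; B; C; D; G/F] holding=E
         pickup(C) → towers=[A; B; D/E; G/F] holding=C  ← match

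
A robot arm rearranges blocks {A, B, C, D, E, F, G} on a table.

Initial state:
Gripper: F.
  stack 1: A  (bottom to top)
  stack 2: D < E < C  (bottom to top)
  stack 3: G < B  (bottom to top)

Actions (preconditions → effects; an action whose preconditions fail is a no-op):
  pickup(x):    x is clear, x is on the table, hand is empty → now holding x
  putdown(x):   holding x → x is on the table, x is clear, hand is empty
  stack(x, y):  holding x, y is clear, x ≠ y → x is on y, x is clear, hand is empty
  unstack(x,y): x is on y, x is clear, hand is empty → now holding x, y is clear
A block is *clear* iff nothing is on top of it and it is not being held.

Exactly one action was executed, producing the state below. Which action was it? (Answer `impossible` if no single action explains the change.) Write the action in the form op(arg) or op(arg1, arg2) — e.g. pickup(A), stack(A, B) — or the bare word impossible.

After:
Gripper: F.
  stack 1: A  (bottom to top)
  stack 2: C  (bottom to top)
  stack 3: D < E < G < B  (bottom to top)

impossible

target: towers=[A; C; D/E/G/B] holding=F
        putdown(F) → towers=[A; D/E/C; F; G/B] holding=-
       stack(F, B) → towers=[A; D/E/C; G/B/F] holding=-
       stack(F, A) → towers=[A/F; D/E/C; G/B] holding=-
       stack(F, C) → towers=[A; D/E/C/F; G/B] holding=-
none of the 4 applicable actions match → impossible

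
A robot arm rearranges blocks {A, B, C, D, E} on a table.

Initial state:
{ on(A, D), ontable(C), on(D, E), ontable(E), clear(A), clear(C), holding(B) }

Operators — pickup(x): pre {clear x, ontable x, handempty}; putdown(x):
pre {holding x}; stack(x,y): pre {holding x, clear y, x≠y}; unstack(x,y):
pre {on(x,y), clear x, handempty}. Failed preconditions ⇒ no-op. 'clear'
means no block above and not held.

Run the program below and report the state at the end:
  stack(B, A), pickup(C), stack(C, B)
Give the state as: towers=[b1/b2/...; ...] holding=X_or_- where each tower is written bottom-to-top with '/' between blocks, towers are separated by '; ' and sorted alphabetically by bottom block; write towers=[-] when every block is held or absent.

towers=[E/D/A/B/C] holding=-

step 1 (stack(B, A)): towers=[C; E/D/A/B] holding=-
step 2 (pickup(C)): towers=[E/D/A/B] holding=C
step 3 (stack(C, B)): towers=[E/D/A/B/C] holding=-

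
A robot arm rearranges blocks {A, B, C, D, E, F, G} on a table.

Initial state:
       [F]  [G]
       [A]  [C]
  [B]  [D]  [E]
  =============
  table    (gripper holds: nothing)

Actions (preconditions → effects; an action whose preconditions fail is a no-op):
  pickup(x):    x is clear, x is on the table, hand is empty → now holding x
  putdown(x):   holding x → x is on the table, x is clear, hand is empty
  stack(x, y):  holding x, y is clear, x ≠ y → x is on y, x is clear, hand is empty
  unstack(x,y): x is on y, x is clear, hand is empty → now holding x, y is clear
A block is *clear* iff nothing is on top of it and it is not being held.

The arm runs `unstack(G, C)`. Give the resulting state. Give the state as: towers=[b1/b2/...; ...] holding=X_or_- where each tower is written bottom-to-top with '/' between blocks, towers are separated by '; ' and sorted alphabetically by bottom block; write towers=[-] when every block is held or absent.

before: towers=[B; D/A/F; E/C/G] holding=-
pre[unstack(G, C)]: on(G,C) ok, clear(G) ok, handempty ok
all met → apply unstack(G, C)
after:  towers=[B; D/A/F; E/C] holding=G

towers=[B; D/A/F; E/C] holding=G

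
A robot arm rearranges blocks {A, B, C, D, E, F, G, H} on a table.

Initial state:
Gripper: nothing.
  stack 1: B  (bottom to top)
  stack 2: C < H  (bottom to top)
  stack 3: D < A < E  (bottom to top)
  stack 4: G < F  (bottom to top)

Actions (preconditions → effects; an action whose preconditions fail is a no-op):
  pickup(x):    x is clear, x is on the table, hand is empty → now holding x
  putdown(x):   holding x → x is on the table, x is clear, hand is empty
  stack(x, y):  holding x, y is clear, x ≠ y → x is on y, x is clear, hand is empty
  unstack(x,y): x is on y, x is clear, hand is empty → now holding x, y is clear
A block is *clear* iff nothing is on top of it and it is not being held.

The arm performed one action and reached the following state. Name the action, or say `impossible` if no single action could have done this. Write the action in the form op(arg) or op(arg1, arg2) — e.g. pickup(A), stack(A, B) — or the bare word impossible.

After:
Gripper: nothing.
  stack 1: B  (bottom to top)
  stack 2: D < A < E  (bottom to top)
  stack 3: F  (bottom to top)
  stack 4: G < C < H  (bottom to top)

impossible

target: towers=[B; D/A/E; F; G/C/H] holding=-
     unstack(E, A) → towers=[B; C/H; D/A; G/F] holding=E
     unstack(H, C) → towers=[B; C; D/A/E; G/F] holding=H
         pickup(B) → towers=[C/H; D/A/E; G/F] holding=B
     unstack(F, G) → towers=[B; C/H; D/A/E; G] holding=F
none of the 4 applicable actions match → impossible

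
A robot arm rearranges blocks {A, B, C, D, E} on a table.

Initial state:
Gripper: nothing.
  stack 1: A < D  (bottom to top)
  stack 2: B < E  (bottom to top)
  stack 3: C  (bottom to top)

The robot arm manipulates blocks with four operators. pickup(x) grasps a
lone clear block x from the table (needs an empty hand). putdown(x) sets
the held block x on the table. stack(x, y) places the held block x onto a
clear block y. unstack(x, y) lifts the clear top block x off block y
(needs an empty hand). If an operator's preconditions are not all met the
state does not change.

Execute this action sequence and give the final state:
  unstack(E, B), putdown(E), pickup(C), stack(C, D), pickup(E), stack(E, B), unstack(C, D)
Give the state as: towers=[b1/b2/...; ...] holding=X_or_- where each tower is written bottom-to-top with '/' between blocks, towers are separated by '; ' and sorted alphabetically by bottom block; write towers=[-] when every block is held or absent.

towers=[A/D; B/E] holding=C

step 1 (unstack(E, B)): towers=[A/D; B; C] holding=E
step 2 (putdown(E)): towers=[A/D; B; C; E] holding=-
step 3 (pickup(C)): towers=[A/D; B; E] holding=C
step 4 (stack(C, D)): towers=[A/D/C; B; E] holding=-
step 5 (pickup(E)): towers=[A/D/C; B] holding=E
step 6 (stack(E, B)): towers=[A/D/C; B/E] holding=-
step 7 (unstack(C, D)): towers=[A/D; B/E] holding=C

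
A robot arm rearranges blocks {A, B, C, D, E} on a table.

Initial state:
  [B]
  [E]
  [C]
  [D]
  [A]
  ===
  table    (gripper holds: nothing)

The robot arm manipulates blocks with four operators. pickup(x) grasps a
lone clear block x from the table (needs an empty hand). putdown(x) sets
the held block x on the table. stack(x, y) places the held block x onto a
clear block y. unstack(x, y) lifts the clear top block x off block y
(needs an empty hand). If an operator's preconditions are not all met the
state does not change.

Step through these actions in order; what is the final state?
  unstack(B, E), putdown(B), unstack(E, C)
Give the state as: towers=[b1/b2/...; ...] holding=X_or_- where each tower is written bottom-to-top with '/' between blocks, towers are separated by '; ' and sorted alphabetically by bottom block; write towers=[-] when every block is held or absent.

step 1 (unstack(B, E)): towers=[A/D/C/E] holding=B
step 2 (putdown(B)): towers=[A/D/C/E; B] holding=-
step 3 (unstack(E, C)): towers=[A/D/C; B] holding=E

towers=[A/D/C; B] holding=E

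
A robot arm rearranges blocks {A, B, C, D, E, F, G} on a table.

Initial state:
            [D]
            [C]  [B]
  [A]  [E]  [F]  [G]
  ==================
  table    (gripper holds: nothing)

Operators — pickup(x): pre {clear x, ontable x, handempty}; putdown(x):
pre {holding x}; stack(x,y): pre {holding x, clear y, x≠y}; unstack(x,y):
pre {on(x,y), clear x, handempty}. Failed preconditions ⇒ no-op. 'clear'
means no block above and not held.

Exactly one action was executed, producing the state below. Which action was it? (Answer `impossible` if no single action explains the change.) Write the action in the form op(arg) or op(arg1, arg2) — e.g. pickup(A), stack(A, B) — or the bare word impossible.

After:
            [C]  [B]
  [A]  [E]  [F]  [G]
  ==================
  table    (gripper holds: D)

unstack(D, C)

target: towers=[A; E; F/C; G/B] holding=D
     unstack(B, G) → towers=[A; E; F/C/D; G] holding=B
     unstack(D, C) → towers=[A; E; F/C; G/B] holding=D  ← match
         pickup(A) → towers=[E; F/C/D; G/B] holding=A
         pickup(E) → towers=[A; F/C/D; G/B] holding=E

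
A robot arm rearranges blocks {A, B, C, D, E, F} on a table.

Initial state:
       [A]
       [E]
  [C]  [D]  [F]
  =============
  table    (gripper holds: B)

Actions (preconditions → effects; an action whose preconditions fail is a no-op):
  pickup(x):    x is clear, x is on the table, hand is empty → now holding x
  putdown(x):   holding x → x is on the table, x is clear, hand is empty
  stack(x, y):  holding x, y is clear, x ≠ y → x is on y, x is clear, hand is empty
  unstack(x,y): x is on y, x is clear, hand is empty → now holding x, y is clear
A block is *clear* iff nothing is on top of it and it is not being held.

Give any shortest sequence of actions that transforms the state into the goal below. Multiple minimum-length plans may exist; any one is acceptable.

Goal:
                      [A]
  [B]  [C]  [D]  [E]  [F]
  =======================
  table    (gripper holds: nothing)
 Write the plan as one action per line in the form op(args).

putdown(B)
unstack(A, E)
stack(A, F)
unstack(E, D)
putdown(E)

step 1 (putdown(B)): towers=[B; C; D/E/A; F] holding=-
step 2 (unstack(A, E)): towers=[B; C; D/E; F] holding=A
step 3 (stack(A, F)): towers=[B; C; D/E; F/A] holding=-
step 4 (unstack(E, D)): towers=[B; C; D; F/A] holding=E
step 5 (putdown(E)): towers=[B; C; D; E; F/A] holding=-
goal check: towers=[B; C; D; E; F/A] holding=- — reached (length 5, optimal by BFS)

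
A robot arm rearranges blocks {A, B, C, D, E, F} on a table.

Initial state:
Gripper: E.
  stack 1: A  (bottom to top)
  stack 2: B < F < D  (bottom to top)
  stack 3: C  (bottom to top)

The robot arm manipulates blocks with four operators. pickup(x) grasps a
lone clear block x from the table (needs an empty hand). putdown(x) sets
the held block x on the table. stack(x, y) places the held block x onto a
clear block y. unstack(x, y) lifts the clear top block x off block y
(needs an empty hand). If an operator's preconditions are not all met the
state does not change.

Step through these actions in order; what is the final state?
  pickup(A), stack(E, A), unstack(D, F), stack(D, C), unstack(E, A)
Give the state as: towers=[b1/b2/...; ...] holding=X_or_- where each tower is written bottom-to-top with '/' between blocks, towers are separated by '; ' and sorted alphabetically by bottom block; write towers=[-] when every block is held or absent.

step 1 (pickup(A)) [no-op]: towers=[A; B/F/D; C] holding=E
step 2 (stack(E, A)): towers=[A/E; B/F/D; C] holding=-
step 3 (unstack(D, F)): towers=[A/E; B/F; C] holding=D
step 4 (stack(D, C)): towers=[A/E; B/F; C/D] holding=-
step 5 (unstack(E, A)): towers=[A; B/F; C/D] holding=E

towers=[A; B/F; C/D] holding=E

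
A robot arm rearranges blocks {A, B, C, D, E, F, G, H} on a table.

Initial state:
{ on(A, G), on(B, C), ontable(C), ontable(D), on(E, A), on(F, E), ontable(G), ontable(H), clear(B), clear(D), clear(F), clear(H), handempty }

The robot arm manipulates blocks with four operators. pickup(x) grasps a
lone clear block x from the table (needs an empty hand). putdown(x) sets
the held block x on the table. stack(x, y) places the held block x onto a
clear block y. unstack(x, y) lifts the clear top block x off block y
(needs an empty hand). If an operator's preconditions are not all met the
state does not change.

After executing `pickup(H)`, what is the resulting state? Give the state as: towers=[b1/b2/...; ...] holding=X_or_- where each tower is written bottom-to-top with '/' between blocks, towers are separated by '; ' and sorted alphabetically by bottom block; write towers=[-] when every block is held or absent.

towers=[C/B; D; G/A/E/F] holding=H

before: towers=[C/B; D; G/A/E/F; H] holding=-
pre[pickup(H)]: clear(H) ✓, ontable(H) ✓, handempty ✓
all met → apply pickup(H)
after:  towers=[C/B; D; G/A/E/F] holding=H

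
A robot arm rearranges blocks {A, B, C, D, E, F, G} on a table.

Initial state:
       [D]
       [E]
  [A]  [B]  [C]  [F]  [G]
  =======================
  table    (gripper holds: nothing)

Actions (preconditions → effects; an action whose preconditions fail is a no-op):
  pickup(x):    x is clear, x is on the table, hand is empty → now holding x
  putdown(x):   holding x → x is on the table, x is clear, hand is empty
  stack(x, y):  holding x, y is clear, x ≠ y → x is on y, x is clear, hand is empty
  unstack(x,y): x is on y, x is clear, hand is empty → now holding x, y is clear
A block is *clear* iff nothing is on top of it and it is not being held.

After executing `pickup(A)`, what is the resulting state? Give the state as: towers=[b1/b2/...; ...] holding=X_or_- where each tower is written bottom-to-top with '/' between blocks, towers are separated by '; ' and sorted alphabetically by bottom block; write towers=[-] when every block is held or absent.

towers=[B/E/D; C; F; G] holding=A

before: towers=[A; B/E/D; C; F; G] holding=-
pre[pickup(A)]: clear(A) yes, ontable(A) yes, handempty yes
all met → apply pickup(A)
after:  towers=[B/E/D; C; F; G] holding=A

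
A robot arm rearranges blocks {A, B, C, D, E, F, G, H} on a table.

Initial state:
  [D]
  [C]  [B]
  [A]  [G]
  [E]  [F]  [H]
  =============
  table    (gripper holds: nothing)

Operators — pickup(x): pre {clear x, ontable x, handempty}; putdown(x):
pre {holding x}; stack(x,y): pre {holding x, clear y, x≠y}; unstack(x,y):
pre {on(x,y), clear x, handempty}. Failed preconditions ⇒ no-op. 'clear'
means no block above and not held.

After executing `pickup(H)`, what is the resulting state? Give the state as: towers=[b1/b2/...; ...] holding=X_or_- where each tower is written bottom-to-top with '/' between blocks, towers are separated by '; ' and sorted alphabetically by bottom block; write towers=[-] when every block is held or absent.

towers=[E/A/C/D; F/G/B] holding=H

before: towers=[E/A/C/D; F/G/B; H] holding=-
pre[pickup(H)]: clear(H) yes, ontable(H) yes, handempty yes
all met → apply pickup(H)
after:  towers=[E/A/C/D; F/G/B] holding=H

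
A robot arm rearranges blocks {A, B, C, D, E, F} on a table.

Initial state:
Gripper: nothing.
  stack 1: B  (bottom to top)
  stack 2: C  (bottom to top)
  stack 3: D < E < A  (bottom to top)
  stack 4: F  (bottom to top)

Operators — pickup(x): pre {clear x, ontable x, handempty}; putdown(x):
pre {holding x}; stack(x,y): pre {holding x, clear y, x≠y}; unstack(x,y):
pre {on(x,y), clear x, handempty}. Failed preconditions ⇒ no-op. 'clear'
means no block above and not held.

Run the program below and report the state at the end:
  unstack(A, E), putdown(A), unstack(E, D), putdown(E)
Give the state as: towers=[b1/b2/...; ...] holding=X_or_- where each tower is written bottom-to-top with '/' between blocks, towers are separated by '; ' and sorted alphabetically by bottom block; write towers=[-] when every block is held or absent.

step 1 (unstack(A, E)): towers=[B; C; D/E; F] holding=A
step 2 (putdown(A)): towers=[A; B; C; D/E; F] holding=-
step 3 (unstack(E, D)): towers=[A; B; C; D; F] holding=E
step 4 (putdown(E)): towers=[A; B; C; D; E; F] holding=-

towers=[A; B; C; D; E; F] holding=-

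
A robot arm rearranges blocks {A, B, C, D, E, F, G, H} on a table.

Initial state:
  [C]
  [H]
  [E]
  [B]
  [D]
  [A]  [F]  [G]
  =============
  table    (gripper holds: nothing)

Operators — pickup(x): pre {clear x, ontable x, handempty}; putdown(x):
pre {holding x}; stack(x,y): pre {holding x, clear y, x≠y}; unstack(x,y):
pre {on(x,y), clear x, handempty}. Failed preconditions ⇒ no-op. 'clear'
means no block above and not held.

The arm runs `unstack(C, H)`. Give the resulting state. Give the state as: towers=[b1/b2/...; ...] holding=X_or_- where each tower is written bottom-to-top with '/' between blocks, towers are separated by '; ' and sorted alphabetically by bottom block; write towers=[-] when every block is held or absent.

before: towers=[A/D/B/E/H/C; F; G] holding=-
pre[unstack(C, H)]: on(C,H) ok, clear(C) ok, handempty ok
all met → apply unstack(C, H)
after:  towers=[A/D/B/E/H; F; G] holding=C

towers=[A/D/B/E/H; F; G] holding=C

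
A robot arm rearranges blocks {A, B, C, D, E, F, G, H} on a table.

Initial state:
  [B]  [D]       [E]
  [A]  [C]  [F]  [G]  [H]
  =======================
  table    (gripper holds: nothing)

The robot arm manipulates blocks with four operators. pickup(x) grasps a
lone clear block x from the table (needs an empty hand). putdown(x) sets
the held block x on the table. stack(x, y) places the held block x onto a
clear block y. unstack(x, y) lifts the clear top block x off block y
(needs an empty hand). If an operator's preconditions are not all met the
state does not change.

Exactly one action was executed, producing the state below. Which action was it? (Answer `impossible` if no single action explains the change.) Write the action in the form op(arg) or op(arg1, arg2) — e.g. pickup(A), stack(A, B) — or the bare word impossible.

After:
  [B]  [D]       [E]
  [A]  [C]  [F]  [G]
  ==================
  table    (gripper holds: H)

pickup(H)

target: towers=[A/B; C/D; F; G/E] holding=H
     unstack(E, G) → towers=[A/B; C/D; F; G; H] holding=E
         pickup(H) → towers=[A/B; C/D; F; G/E] holding=H  ← match
     unstack(B, A) → towers=[A; C/D; F; G/E; H] holding=B
         pickup(F) → towers=[A/B; C/D; G/E; H] holding=F
     unstack(D, C) → towers=[A/B; C; F; G/E; H] holding=D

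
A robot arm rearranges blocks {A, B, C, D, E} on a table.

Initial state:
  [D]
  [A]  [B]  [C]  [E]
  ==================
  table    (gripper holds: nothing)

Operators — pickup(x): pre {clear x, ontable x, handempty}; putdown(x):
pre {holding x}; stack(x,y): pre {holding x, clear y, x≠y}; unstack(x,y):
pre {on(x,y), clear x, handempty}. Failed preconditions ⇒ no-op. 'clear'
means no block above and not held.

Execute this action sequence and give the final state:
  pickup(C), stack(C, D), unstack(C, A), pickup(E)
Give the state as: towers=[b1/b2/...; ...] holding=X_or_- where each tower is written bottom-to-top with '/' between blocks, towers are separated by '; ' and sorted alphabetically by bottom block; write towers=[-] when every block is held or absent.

towers=[A/D/C; B] holding=E

step 1 (pickup(C)): towers=[A/D; B; E] holding=C
step 2 (stack(C, D)): towers=[A/D/C; B; E] holding=-
step 3 (unstack(C, A)) [no-op]: towers=[A/D/C; B; E] holding=-
step 4 (pickup(E)): towers=[A/D/C; B] holding=E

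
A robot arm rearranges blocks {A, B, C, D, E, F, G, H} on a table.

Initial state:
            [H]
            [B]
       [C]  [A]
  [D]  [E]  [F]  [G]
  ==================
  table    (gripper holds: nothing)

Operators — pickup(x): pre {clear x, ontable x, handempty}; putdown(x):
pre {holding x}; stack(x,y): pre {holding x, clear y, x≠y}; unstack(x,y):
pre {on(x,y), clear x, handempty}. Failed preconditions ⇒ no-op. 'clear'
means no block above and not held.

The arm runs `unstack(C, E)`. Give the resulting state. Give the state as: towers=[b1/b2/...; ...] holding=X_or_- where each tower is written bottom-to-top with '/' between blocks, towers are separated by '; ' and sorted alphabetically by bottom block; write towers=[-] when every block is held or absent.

before: towers=[D; E/C; F/A/B/H; G] holding=-
pre[unstack(C, E)]: on(C,E) ok, clear(C) ok, handempty ok
all met → apply unstack(C, E)
after:  towers=[D; E; F/A/B/H; G] holding=C

towers=[D; E; F/A/B/H; G] holding=C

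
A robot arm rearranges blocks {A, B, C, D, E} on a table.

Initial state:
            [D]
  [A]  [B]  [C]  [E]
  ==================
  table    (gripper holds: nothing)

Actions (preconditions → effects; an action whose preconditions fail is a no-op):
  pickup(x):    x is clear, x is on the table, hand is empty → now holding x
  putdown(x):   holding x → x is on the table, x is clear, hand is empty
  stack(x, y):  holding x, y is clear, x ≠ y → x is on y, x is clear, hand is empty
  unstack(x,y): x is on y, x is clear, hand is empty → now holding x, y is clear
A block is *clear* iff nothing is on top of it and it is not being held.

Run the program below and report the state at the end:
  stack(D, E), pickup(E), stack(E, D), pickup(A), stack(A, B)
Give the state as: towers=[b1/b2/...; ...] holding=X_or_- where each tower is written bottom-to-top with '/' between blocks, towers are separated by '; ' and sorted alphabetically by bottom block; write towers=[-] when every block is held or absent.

step 1 (stack(D, E)) [no-op]: towers=[A; B; C/D; E] holding=-
step 2 (pickup(E)): towers=[A; B; C/D] holding=E
step 3 (stack(E, D)): towers=[A; B; C/D/E] holding=-
step 4 (pickup(A)): towers=[B; C/D/E] holding=A
step 5 (stack(A, B)): towers=[B/A; C/D/E] holding=-

towers=[B/A; C/D/E] holding=-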